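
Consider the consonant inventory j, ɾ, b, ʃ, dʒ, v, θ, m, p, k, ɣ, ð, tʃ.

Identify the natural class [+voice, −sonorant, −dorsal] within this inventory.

The [+voice] segments are /j, ɾ, b, dʒ, v, m, ɣ, ð/.
Then [−sonorant] gives /b, dʒ, v, ɣ, ð/.
Then [−dorsal] leaves /b, dʒ, v, ð/.

b, dʒ, v, ð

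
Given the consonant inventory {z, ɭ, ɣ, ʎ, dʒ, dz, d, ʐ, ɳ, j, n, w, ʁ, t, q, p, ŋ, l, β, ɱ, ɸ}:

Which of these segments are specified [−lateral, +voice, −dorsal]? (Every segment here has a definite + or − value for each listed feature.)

Checking each segment against [−lateral], [+voice], [−dorsal]: /z/ (voiced alveolar fricative), /dʒ/ (voiced postalveolar affricate), /dz/ (voiced alveolar affricate), /d/ (voiced alveolar stop), /ʐ/ (voiced retroflex fricative), /ɳ/ (retroflex nasal), among others, satisfy every feature; every other segment in the inventory fails at least one.

z, dʒ, dz, d, ʐ, ɳ, n, β, ɱ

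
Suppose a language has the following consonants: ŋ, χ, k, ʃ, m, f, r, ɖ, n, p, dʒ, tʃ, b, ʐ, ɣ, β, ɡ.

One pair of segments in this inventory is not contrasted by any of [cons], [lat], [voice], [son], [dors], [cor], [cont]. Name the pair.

ɖ, dʒ

Both /ɖ/ and /dʒ/ are [+consonantal], [-lateral], [+voice], [-sonorant], [-dorsal], [+coronal], [-continuant]. Since the list omits [strident], [delayed release] and [distributed] — which do distinguish the voiced retroflex stop from the voiced postalveolar affricate — this pair collapses; all other pairs remain distinct.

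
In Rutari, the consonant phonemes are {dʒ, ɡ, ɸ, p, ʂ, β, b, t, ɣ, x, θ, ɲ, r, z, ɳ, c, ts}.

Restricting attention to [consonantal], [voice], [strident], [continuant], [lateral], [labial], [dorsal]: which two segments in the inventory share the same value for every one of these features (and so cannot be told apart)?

ɡ, ɲ

Both /ɡ/ and /ɲ/ are [+consonantal], [+voice], [−strident], [−continuant], [−lateral], [−labial], [+dorsal]. Since the list omits [sonorant], [nasal] and [back] — which do distinguish the voiced velar stop from the palatal nasal — this pair collapses; all other pairs remain distinct.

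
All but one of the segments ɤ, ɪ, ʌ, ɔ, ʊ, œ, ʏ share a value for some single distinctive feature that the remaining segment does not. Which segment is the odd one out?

ɤ

The remaining segments after removing /ɤ/ share [−tense]; /ɤ/ (mid back unrounded tense vowel) is [+tense]. For every other candidate removal, the leftover set fails to share any single feature value that the removed segment lacks.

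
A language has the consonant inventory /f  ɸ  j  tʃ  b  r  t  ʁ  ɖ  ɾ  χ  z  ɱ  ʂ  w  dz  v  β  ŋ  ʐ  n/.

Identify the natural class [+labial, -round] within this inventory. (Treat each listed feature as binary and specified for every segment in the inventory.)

f, ɸ, b, ɱ, v, β

The [+labial] segments are /f, ɸ, b, ɱ, w, v, β/.
Within that set, [-round] leaves /f, ɸ, b, ɱ, v, β/.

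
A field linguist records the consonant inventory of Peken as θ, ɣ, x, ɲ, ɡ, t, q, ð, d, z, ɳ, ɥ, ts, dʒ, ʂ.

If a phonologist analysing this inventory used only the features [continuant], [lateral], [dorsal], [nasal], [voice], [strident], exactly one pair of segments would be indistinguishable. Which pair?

On the given features, /ɣ/ and /ɥ/ have an identical profile: [+continuant], [-lateral], [+dorsal], [-nasal], [+voice], [-strident]. No other two segments in the inventory coincide on all 6 features. (They do differ in [sonorant], [labial], [round] and [back], which are not among the given features.)

ɣ, ɥ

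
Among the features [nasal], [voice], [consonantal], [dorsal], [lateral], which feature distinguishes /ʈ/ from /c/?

/ʈ/ is the voiceless retroflex stop and /c/ is the voiceless palatal stop. Both are [−nasal], [−voice], [+consonantal], [−lateral]. /ʈ/ is [−dorsal] while /c/ is [+dorsal], so the distinguishing feature is [dorsal].

[dorsal]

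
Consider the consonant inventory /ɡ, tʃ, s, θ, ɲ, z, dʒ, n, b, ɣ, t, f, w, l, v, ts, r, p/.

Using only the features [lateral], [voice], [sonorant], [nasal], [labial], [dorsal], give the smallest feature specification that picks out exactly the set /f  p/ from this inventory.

Every target segment is [−voice], [+labial]; each remaining inventory member fails at least one of these. Each conjunct is needed — [+labial] alone would also admit /b, w, v/; [−voice] alone would also admit /tʃ, s, θ, t, …/ — and no other single listed feature has exactly this extension, so two is the minimum.

[−voice, +labial]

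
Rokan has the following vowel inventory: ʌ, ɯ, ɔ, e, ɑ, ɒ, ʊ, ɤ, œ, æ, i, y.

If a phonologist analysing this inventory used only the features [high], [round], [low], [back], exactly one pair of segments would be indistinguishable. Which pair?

ɤ, ʌ

Both /ɤ/ and /ʌ/ are [−high], [−round], [−low], [+back]. Since the list omits [tense] — which does distinguish the mid back unrounded tense vowel from the mid back unrounded lax vowel — this pair collapses; all other pairs remain distinct.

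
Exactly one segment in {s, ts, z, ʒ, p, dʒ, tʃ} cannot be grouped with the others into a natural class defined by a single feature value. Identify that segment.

[strident] (equivalently [labial], [coronal]) groups all but one: /z, ts, ʒ, dʒ, s, tʃ/ share [+strident] while /p/ (voiceless bilabial stop) alone is [-strident]. Removing any other segment would not leave a single-feature class that excludes it.

p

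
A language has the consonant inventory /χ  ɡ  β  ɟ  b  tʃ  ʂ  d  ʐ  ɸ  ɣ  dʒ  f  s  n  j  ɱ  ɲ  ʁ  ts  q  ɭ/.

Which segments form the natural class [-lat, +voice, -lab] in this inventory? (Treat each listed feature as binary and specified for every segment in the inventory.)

ɡ, ɟ, d, ʐ, ɣ, dʒ, n, j, ɲ, ʁ

Checking each segment against [-lateral], [+voice], [-labial]: /ɡ/ (voiced velar stop), /ɟ/ (voiced palatal stop), /d/ (voiced alveolar stop), /ʐ/ (voiced retroflex fricative), /ɣ/ (voiced velar fricative), /dʒ/ (voiced postalveolar affricate), among others, satisfy every feature; every other segment in the inventory fails at least one.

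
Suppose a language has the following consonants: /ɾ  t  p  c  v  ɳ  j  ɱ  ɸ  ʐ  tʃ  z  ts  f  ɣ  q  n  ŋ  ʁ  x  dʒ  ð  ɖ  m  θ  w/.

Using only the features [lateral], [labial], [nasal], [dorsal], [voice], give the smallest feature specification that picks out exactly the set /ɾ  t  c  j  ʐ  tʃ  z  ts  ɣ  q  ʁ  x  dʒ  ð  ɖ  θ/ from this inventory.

[−nasal, −labial]

/ɾ, t, c, j, ʐ, tʃ, z, ts, ɣ, q, ʁ, x, dʒ, ð, ɖ, θ/ are all [−nasal], [−labial], and no other segment in the inventory matches both values. Dropping any one of them over-generates: [−labial] alone would also admit /ɳ, n, ŋ/; [−nasal] alone would also admit /p, v, ɸ, f, …/. No other single listed feature picks out exactly this set either, so fewer than two features will not do.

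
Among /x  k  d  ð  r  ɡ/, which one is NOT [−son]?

/r/ is the alveolar trill, which is [+sonorant]; the rest — /ɡ, k, ð, x, d/ — are [−sonorant].

r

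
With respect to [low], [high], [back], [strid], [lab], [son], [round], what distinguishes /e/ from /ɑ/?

[low], [back]

/e/ (mid front unrounded tense vowel) and /ɑ/ (low back unrounded vowel) agree on [−high], [−strident], [−labial], [+sonorant], [−round]. They differ on [low] (/e/ [−], /ɑ/ [+]), [back] (/e/ [−], /ɑ/ [+]).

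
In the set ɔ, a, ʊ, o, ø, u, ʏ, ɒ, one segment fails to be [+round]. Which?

/ø, ɒ, o, ʏ, ɔ, ʊ, u/ are all [+round]; /a/ (low unrounded vowel) is [−round].

a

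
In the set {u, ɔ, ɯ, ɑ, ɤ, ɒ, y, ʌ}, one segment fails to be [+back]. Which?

y

Every segment except /y/ is [+back]. /y/ (high front rounded tense vowel) is [−back], so it is the exception.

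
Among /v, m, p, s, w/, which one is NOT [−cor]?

/v, m, w, p/ are all [−coronal]; /s/ (voiceless alveolar fricative) is [+coronal].

s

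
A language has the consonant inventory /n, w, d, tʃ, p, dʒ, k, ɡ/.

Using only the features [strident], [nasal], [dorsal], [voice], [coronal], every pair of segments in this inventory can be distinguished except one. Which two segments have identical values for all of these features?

ɡ, w

On the given features, /ɡ/ and /w/ have an identical profile: [-strident], [-nasal], [+dorsal], [+voice], [-coronal]. No other two segments in the inventory coincide on all 5 features. (They do differ in [sonorant], [continuant], [labial] and [round], which are not among the given features.)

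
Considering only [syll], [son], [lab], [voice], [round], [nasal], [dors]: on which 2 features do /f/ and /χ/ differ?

[labial], [dorsal]

The two segments share [−syllabic], [−sonorant], [−voice], [−round], [−nasal]. The only features from the list on which they differ: /f/ is [+labial] while /χ/ is [−labial]; /f/ is [−dorsal] while /χ/ is [+dorsal].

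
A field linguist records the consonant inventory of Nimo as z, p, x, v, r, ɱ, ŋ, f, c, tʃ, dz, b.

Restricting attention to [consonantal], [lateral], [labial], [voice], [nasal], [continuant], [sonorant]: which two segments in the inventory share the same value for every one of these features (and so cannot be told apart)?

On the given features, /c/ and /tʃ/ have an identical profile: [+consonantal], [-lateral], [-labial], [-voice], [-nasal], [-continuant], [-sonorant]. No other two segments in the inventory coincide on all 7 features. (They do differ in [strident], [delayed release] and [dorsal], which are not among the given features.)

c, tʃ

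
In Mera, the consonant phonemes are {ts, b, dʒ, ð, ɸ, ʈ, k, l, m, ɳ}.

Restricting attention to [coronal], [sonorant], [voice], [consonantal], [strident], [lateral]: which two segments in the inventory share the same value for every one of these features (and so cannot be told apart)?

On the given features, /k/ and /ɸ/ have an identical profile: [−coronal], [−sonorant], [−voice], [+consonantal], [−strident], [−lateral]. No other two segments in the inventory coincide on all 6 features. (They do differ in [continuant], [labial] and [dorsal], which are not among the given features.)

k, ɸ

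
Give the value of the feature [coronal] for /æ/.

As the low front unrounded vowel, /æ/ is [−coronal].

[−coronal]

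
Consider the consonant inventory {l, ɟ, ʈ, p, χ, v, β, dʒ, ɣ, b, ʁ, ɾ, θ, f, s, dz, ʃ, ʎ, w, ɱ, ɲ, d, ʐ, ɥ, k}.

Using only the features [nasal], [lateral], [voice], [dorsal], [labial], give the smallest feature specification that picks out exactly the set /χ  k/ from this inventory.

[−voice, +dorsal]

Every target segment is [−voice], [+dorsal]; each remaining inventory member fails at least one of these. Each conjunct is needed — [+dorsal] alone would also admit /ɟ, ɣ, ʁ, ʎ, …/; [−voice] alone would also admit /ʈ, p, θ, f, …/ — and no other single listed feature has exactly this extension, so two is the minimum.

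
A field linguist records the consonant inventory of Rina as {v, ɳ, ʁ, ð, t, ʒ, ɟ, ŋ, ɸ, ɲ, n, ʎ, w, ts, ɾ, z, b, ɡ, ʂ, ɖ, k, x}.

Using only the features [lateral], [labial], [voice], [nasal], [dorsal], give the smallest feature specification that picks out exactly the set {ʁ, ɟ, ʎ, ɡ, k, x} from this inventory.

The class [−nasal], [−labial], [+dorsal] has exactly /ʁ, ɟ, ʎ, ɡ, k, x/ as its extension in this inventory. No smaller conjunction from the listed features achieves this: [−labial, +dorsal] alone would also admit /ŋ, ɲ/; [−nasal, +dorsal] alone would also admit /w/; [−nasal, −labial] alone would also admit /ð, t, ʒ, ts, …/; and checking the remaining two-feature bundles turns up none with this extension.

[−nasal, −labial, +dorsal]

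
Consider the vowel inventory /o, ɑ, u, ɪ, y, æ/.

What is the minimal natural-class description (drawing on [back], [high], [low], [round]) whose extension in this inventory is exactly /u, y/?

/u, y/ are all [+high], [+round], and no other segment in the inventory matches both values. Dropping any one of them over-generates: [+round] alone would also admit /o/; [+high] alone would also admit /ɪ/. No other single listed feature picks out exactly this set either, so fewer than two features will not do.

[+high, +round]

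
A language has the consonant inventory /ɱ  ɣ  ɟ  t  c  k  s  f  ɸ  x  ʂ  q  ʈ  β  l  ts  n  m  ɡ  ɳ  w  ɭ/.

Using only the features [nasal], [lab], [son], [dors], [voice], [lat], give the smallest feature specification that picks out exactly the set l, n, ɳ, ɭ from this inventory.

Every target segment is [+sonorant], [−labial]; each remaining inventory member fails at least one of these. Each conjunct is needed — [−labial] alone would also admit /ɣ, ɟ, t, c, …/; [+sonorant] alone would also admit /ɱ, m, w/ — and no other single listed feature has exactly this extension, so two is the minimum.

[+son, −lab]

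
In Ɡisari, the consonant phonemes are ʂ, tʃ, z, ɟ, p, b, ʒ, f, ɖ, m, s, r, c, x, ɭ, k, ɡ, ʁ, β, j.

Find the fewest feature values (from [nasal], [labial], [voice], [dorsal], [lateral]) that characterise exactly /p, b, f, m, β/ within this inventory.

[+labial]

/p, b, f, m, β/ are exactly the [+labial] segments in the inventory, so a single feature suffices.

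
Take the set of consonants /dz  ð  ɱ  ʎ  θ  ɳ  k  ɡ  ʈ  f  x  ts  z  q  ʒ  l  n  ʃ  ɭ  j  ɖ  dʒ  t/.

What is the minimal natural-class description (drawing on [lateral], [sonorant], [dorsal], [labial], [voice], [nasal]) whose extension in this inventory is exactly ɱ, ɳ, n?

The target set is precisely the extension of [+nasal] in this inventory.

[+nasal]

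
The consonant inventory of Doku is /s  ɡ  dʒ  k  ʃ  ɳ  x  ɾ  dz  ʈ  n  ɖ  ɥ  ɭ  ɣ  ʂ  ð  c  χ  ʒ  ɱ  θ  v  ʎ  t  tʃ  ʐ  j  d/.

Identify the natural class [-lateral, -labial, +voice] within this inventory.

ɡ, dʒ, ɳ, ɾ, dz, n, ɖ, ɣ, ð, ʒ, ʐ, j, d

First, the [-lateral] segments are /s, ɡ, dʒ, k, ʃ, ɳ, x, ɾ, dz, ʈ, n, ɖ, ɥ, ɣ, ʂ, ð, c, χ, ʒ, ɱ, θ, v, t, tʃ, ʐ, j, d/.
Among these, [-labial] gives /s, ɡ, dʒ, k, ʃ, ɳ, x, ɾ, dz, ʈ, n, ɖ, ɣ, ʂ, ð, c, χ, ʒ, θ, t, tʃ, ʐ, j, d/.
Within that set, [+voice] leaves /ɡ, dʒ, ɳ, ɾ, dz, n, ɖ, ɣ, ð, ʒ, ʐ, j, d/.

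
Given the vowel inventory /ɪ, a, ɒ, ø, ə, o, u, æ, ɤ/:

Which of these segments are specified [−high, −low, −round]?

ə, ɤ

The [−high] segments are /a, ɒ, ø, ə, o, æ, ɤ/.
Within that set, [−low] gives /ø, ə, o, ɤ/.
Among these, [−round] leaves /ə, ɤ/.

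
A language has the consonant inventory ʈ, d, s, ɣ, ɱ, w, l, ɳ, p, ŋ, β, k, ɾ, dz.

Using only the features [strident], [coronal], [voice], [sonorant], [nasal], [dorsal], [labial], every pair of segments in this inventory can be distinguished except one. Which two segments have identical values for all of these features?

Both /l/ and /ɾ/ are [−strident], [+coronal], [+voice], [+sonorant], [−nasal], [−dorsal], [−labial]. Since the list omits [lateral] — which does distinguish the alveolar lateral approximant from the alveolar tap — this pair collapses; all other pairs remain distinct.

l, ɾ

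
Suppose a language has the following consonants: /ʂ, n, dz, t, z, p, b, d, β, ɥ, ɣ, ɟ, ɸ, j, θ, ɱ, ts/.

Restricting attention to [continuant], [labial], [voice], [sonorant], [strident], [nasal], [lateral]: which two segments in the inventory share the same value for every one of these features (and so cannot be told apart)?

Both /ɟ/ and /d/ are [−continuant], [−labial], [+voice], [−sonorant], [−strident], [−nasal], [−lateral]. Since the list omits [dorsal] — which does distinguish the voiced palatal stop from the voiced alveolar stop — this pair collapses; all other pairs remain distinct.

ɟ, d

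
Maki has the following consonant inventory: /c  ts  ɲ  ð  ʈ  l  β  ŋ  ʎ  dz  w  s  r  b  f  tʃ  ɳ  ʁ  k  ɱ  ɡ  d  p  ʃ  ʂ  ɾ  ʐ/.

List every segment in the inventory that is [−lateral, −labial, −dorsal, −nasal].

Checking each segment against [−lateral], [−labial], [−dorsal], [−nasal]: /ts/ (voiceless alveolar affricate), /ð/ (voiced dental fricative), /ʈ/ (voiceless retroflex stop), /dz/ (voiced alveolar affricate), /s/ (voiceless alveolar fricative), /r/ (alveolar trill), among others, satisfy every feature; every other segment in the inventory fails at least one.

ts, ð, ʈ, dz, s, r, tʃ, d, ʃ, ʂ, ɾ, ʐ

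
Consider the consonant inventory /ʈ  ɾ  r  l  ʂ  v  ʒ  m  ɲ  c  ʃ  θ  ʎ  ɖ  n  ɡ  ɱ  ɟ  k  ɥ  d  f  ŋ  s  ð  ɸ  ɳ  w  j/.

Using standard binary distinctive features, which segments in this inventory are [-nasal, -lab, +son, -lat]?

First, the [-nasal] segments are /ʈ, ɾ, r, l, ʂ, v, ʒ, c, ʃ, θ, ʎ, ɖ, ɡ, ɟ, k, ɥ, d, f, s, ð, ɸ, w, j/.
Intersecting with [-labial] gives /ʈ, ɾ, r, l, ʂ, ʒ, c, ʃ, θ, ʎ, ɖ, ɡ, ɟ, k, d, s, ð, j/.
Within that set, [+sonorant] gives /ɾ, r, l, ʎ, j/.
Intersecting with [-lateral] leaves /ɾ, r, j/.

ɾ, r, j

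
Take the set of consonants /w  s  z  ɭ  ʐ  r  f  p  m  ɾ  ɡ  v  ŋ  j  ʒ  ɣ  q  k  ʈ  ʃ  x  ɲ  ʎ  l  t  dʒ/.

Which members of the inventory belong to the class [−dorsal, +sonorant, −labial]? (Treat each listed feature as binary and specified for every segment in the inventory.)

ɭ, r, ɾ, l

First, the [−dorsal] segments are /s, z, ɭ, ʐ, r, f, p, m, ɾ, v, ʒ, ʈ, ʃ, l, t, dʒ/.
Intersecting with [+sonorant] gives /ɭ, r, m, ɾ, l/.
Intersecting with [−labial] leaves /ɭ, r, ɾ, l/.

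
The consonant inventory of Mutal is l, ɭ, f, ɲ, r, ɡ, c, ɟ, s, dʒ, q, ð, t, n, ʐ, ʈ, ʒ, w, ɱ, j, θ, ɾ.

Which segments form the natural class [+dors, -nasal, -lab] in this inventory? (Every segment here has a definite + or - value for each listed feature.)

ɡ, c, ɟ, q, j

First, the [+dorsal] segments are /ɲ, ɡ, c, ɟ, q, w, j/.
Among these, [-nasal] gives /ɡ, c, ɟ, q, w, j/.
Then [-labial] leaves /ɡ, c, ɟ, q, j/.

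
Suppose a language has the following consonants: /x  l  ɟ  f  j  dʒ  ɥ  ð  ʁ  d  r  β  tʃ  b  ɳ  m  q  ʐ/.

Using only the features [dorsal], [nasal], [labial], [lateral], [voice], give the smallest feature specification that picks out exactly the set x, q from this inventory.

The class [−voice], [+dorsal] has exactly /x, q/ as its extension in this inventory. No smaller conjunction from the listed features achieves this: [+dorsal] alone would also admit /ɟ, j, ɥ, ʁ/; [−voice] alone would also admit /f, tʃ/; and checking the remaining single features turns up none with this extension.

[−voice, +dorsal]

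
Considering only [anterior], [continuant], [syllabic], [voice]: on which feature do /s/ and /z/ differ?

The two segments share [+anterior], [+continuant], [-syllabic]. The only feature from the list on which they differ: /s/ is [-voice] while /z/ is [+voice].

[voice]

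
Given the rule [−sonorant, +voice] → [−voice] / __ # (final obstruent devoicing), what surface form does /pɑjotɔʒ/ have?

[pɑjotɔʃ]

Only the final segment /ʒ/ is both word-final and matches the structural description. It is a voiced postalveolar fricative, so [−sonorant, +voice] holds; changing it to [−voice] with all other features held fixed yields /ʃ/ (voiceless postalveolar fricative). No other segment meets both the structural description and the environment, so the output is [pɑjotɔʃ].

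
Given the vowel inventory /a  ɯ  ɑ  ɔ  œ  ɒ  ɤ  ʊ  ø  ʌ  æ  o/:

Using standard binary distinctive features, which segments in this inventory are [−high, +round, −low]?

ɔ, œ, ø, o

Checking each segment against [−high], [+round], [−low]: /ɔ/ (mid back rounded lax vowel), /œ/ (mid front rounded lax vowel), /ø/ (mid front rounded tense vowel), /o/ (mid back rounded tense vowel) satisfy every feature; every other segment in the inventory fails at least one.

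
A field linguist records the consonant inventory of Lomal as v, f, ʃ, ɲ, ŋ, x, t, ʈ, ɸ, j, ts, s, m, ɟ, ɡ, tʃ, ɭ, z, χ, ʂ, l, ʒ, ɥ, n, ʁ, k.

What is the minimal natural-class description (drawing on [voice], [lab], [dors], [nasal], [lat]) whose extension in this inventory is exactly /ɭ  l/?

[+lat]

Every target segment is [+lateral] and no other inventory member is, so one feature is enough.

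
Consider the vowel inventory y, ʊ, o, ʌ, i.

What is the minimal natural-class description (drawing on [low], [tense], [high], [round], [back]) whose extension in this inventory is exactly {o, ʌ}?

[−high]

/o, ʌ/ are exactly the [−high] segments in the inventory, so a single feature suffices.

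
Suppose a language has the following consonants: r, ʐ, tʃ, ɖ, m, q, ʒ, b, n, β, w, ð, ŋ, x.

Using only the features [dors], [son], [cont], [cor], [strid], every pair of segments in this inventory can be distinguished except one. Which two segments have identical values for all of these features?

On the given features, /ʒ/ and /ʐ/ have an identical profile: [-dorsal], [-sonorant], [+continuant], [+coronal], [+strident]. No other two segments in the inventory coincide on all 5 features. (They do differ in [distributed], which is not among the given features.)

ʒ, ʐ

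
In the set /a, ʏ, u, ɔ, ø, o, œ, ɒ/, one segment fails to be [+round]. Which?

/ʏ, ɔ, o, u, ø, ɒ, œ/ are all [+round]; /a/ (low unrounded vowel) is [−round].

a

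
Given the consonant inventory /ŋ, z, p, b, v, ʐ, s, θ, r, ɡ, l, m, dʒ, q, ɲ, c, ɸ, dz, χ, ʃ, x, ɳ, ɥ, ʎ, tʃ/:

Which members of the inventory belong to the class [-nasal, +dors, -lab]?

Eliminate segments failing any feature: /ŋ, m, ɲ, ɳ/ are [+nasal]; /z, p, b, v, ʐ, s, θ, r, l, dʒ, ɸ, dz, ʃ, tʃ/ are [-dorsal]; /ɥ/ is [+labial]. The remaining /ɡ, q, c, χ, x, ʎ/ satisfy [-nasal], [+dorsal], [-labial].

ɡ, q, c, χ, x, ʎ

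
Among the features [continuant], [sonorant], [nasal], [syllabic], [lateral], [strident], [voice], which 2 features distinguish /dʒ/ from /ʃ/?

/dʒ/ is the voiced postalveolar affricate and /ʃ/ is the voiceless postalveolar fricative. Both are [−sonorant], [−nasal], [−syllabic], [−lateral], [+strident]. /dʒ/ is [+voice] while /ʃ/ is [−voice]; /dʒ/ is [−continuant] while /ʃ/ is [+continuant], so the distinguishing features are [voice], [continuant].

[voice], [continuant]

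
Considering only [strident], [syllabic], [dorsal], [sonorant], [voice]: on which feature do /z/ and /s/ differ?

[voice]

The two segments share [+strident], [−syllabic], [−dorsal], [−sonorant]. The only feature from the list on which they differ: /z/ is [+voice] while /s/ is [−voice].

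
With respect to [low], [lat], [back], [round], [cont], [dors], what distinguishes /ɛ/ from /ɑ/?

/ɛ/ is the mid front unrounded lax vowel and /ɑ/ is the low back unrounded vowel. Both are [-lateral], [-round], [+continuant], [+dorsal]. /ɛ/ is [-low] while /ɑ/ is [+low]; /ɛ/ is [-back] while /ɑ/ is [+back], so the distinguishing features are [low], [back].

[low], [back]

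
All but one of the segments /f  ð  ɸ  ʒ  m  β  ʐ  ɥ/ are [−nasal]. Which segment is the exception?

m

/m/ is the bilabial nasal, which is [+nasal]; the rest — /ɸ, ð, β, ʒ, f, ʐ, ɥ/ — are [−nasal].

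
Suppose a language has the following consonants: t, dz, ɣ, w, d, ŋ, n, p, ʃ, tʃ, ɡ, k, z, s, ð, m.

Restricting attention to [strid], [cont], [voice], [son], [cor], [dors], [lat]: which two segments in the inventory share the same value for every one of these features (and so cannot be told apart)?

s, ʃ

/s/ (voiceless alveolar fricative) and /ʃ/ (voiceless postalveolar fricative) are both [+strident], [+continuant], [−voice], [−sonorant], [+coronal], [−dorsal], [−lateral], so none of the listed features separates them. (They do differ in [anterior] and [distributed], which are not among the given features.) Every other pair in the inventory differs on at least one listed feature.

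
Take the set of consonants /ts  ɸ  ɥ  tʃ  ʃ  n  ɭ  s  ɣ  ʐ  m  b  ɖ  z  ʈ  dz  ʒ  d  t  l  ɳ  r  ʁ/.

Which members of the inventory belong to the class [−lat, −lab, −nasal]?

The [−lateral] segments are /ts, ɸ, ɥ, tʃ, ʃ, n, s, ɣ, ʐ, m, b, ɖ, z, ʈ, dz, ʒ, d, t, ɳ, r, ʁ/.
Intersecting with [−labial] gives /ts, tʃ, ʃ, n, s, ɣ, ʐ, ɖ, z, ʈ, dz, ʒ, d, t, ɳ, r, ʁ/.
Among these, [−nasal] leaves /ts, tʃ, ʃ, s, ɣ, ʐ, ɖ, z, ʈ, dz, ʒ, d, t, r, ʁ/.

ts, tʃ, ʃ, s, ɣ, ʐ, ɖ, z, ʈ, dz, ʒ, d, t, r, ʁ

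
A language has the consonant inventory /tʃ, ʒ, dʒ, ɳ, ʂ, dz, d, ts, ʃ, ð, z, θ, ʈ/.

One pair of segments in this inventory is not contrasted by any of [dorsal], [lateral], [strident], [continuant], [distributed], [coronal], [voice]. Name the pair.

On the given features, /d/ and /ɳ/ have an identical profile: [−dorsal], [−lateral], [−strident], [−continuant], [−distributed], [+coronal], [+voice]. No other two segments in the inventory coincide on all 7 features. (They do differ in [sonorant], [nasal] and [anterior], which are not among the given features.)

d, ɳ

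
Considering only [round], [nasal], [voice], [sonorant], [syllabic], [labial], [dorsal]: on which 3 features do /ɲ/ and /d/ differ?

/ɲ/ is the palatal nasal and /d/ is the voiced alveolar stop. Both are [-round], [+voice], [-syllabic], [-labial]. /ɲ/ is [+sonorant] while /d/ is [-sonorant]; /ɲ/ is [+nasal] while /d/ is [-nasal]; /ɲ/ is [+dorsal] while /d/ is [-dorsal], so the distinguishing features are [sonorant], [nasal], [dorsal].

[sonorant], [nasal], [dorsal]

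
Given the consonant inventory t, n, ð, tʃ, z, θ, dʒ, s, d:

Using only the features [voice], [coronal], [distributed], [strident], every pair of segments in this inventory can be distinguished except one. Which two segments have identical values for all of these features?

Both /d/ and /n/ are [+voice], [+coronal], [−distributed], [−strident]. Since the list omits [sonorant] and [nasal] — which do distinguish the voiced alveolar stop from the alveolar nasal — this pair collapses; all other pairs remain distinct.

d, n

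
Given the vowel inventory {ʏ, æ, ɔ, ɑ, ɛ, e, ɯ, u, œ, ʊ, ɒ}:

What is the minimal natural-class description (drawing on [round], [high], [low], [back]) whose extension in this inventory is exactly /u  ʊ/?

The class [+high], [+back], [+round] has exactly /u, ʊ/ as its extension in this inventory. No smaller conjunction from the listed features achieves this: [+back, +round] alone would also admit /ɔ, ɒ/; [+high, +round] alone would also admit /ʏ/; [+high, +back] alone would also admit /ɯ/; and checking the remaining two-feature bundles turns up none with this extension.

[+high, +back, +round]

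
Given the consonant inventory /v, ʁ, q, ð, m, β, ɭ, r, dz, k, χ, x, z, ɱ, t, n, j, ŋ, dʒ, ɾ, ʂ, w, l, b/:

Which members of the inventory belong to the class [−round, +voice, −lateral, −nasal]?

First, the [−round] segments are /v, ʁ, q, ð, m, β, ɭ, r, dz, k, χ, x, z, ɱ, t, n, j, ŋ, dʒ, ɾ, ʂ, l, b/.
Intersecting with [+voice] gives /v, ʁ, ð, m, β, ɭ, r, dz, z, ɱ, n, j, ŋ, dʒ, ɾ, l, b/.
Of those, [−lateral] gives /v, ʁ, ð, m, β, r, dz, z, ɱ, n, j, ŋ, dʒ, ɾ, b/.
Among these, [−nasal] leaves /v, ʁ, ð, β, r, dz, z, j, dʒ, ɾ, b/.

v, ʁ, ð, β, r, dz, z, j, dʒ, ɾ, b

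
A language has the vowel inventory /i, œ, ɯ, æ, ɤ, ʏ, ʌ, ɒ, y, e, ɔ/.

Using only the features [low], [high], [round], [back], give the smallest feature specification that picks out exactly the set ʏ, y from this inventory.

Every target segment is [+high], [+round]; each remaining inventory member fails at least one of these. Each conjunct is needed — [+round] alone would also admit /œ, ɒ, ɔ/; [+high] alone would also admit /i, ɯ/ — and no other single listed feature has exactly this extension, so two is the minimum.

[+high, +round]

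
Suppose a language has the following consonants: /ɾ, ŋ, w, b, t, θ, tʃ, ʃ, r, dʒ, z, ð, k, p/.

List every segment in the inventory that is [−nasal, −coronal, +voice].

Checking each segment against [−nasal], [−coronal], [+voice]: /w/ (labial-velar glide), /b/ (voiced bilabial stop) satisfy every feature; every other segment in the inventory fails at least one.

w, b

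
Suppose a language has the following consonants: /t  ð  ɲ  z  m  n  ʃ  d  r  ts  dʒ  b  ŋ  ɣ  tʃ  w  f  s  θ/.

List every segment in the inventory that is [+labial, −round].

Checking each segment against [+labial], [−round]: /m/ (bilabial nasal), /b/ (voiced bilabial stop), /f/ (voiceless labiodental fricative) satisfy every feature; every other segment in the inventory fails at least one.

m, b, f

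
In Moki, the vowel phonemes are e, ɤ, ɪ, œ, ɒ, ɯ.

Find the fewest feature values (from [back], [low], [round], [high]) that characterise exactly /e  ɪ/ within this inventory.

[-back, -round]

The class [-back], [-round] has exactly /e, ɪ/ as its extension in this inventory. No smaller conjunction from the listed features achieves this: [-round] alone would also admit /ɤ, ɯ/; [-back] alone would also admit /œ/; and checking the remaining single features turns up none with this extension.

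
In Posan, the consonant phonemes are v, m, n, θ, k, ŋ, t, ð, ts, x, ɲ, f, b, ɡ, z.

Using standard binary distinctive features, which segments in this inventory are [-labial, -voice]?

Among the inventory, the [-labial] segments are /n, θ, k, ŋ, t, ð, ts, x, ɲ, ɡ, z/.
Of those, [-voice] leaves /θ, k, t, ts, x/.

θ, k, t, ts, x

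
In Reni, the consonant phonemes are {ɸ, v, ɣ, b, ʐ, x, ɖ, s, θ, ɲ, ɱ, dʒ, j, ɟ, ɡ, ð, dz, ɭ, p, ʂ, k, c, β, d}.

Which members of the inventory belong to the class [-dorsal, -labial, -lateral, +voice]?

ʐ, ɖ, dʒ, ð, dz, d

Checking each segment against [-dorsal], [-labial], [-lateral], [+voice]: /ʐ/ (voiced retroflex fricative), /ɖ/ (voiced retroflex stop), /dʒ/ (voiced postalveolar affricate), /ð/ (voiced dental fricative), /dz/ (voiced alveolar affricate), /d/ (voiced alveolar stop) satisfy every feature; every other segment in the inventory fails at least one.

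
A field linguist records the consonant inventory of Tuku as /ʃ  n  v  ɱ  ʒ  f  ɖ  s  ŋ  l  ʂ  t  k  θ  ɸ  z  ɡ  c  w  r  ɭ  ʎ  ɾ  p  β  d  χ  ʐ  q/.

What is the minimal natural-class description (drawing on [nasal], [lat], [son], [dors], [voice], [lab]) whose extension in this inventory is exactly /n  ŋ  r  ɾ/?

Every target segment is [+sonorant], [−lateral], [−labial]; each remaining inventory member fails at least one of these. Each conjunct is needed — [−lateral, −labial] alone would also admit /ʃ, ʒ, ɖ, s, …/; [+sonorant, −labial] alone would also admit /l, ɭ, ʎ/; [+sonorant, −lateral] alone would also admit /ɱ, w/ — and no other combination of two listed features has exactly this extension, so three is the minimum.

[+son, −lat, −lab]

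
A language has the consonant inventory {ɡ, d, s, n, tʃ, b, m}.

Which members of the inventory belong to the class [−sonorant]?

ɡ, d, s, tʃ, b

The [−sonorant] segments here are /ɡ, d, s, tʃ, b/; the remaining /n, m/ are [+sonorant].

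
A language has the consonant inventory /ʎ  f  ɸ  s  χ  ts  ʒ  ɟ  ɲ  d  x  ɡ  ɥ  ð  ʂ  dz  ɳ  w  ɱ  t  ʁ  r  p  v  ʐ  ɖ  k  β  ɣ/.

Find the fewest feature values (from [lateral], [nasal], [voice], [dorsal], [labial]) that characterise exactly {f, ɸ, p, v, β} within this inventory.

[−nasal, +labial, −dorsal]

/f, ɸ, p, v, β/ are all [−nasal], [+labial], [−dorsal], and no other segment in the inventory matches all three values. Dropping any one of them over-generates: [+labial, −dorsal] alone would also admit /ɱ/; [−nasal, −dorsal] alone would also admit /s, ts, ʒ, d, …/; [−nasal, +labial] alone would also admit /ɥ, w/. No other combination of two listed features picks out exactly this set either, so fewer than three features will not do.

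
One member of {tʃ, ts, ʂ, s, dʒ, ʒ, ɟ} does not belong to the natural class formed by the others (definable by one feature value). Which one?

The remaining segments after removing /ɟ/ share [+strident]; /ɟ/ (voiced palatal stop) is [−strident]. For every other candidate removal, the leftover set fails to share any single feature value that the removed segment lacks.

ɟ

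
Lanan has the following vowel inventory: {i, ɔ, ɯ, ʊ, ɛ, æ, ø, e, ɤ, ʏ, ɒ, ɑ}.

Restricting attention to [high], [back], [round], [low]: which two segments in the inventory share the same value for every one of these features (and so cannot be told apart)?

Both /ɛ/ and /e/ are [−high], [−back], [−round], [−low]. Since the list omits [tense] — which does distinguish the mid front unrounded lax vowel from the mid front unrounded tense vowel — this pair collapses; all other pairs remain distinct.

ɛ, e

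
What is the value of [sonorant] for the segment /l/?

[+sonorant]

/l/ is the alveolar lateral approximant, hence [+sonorant].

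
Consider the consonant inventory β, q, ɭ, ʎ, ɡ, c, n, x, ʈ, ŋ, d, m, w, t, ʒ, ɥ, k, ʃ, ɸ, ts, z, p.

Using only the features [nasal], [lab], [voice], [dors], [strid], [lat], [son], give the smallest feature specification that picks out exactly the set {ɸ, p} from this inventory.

[−voice, +lab]

/ɸ, p/ are all [−voice], [+labial], and no other segment in the inventory matches both values. Dropping any one of them over-generates: [+labial] alone would also admit /β, m, w, ɥ/; [−voice] alone would also admit /q, c, x, ʈ, …/. No other single listed feature picks out exactly this set either, so fewer than two features will not do.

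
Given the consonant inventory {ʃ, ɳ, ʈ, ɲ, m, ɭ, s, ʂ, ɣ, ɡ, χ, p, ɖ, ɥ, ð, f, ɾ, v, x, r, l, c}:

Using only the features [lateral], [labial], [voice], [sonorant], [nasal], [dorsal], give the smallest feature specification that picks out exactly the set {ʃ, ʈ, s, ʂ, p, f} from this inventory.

/ʃ, ʈ, s, ʂ, p, f/ are all [-voice], [-dorsal], and no other segment in the inventory matches both values. Dropping any one of them over-generates: [-dorsal] alone would also admit /ɳ, m, ɭ, ɖ, …/; [-voice] alone would also admit /χ, x, c/. No other single listed feature picks out exactly this set either, so fewer than two features will not do.

[-voice, -dorsal]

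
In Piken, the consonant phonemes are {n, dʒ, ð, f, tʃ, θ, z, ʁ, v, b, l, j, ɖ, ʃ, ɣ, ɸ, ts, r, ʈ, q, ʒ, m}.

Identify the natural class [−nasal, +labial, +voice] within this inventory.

Checking each segment against [−nasal], [+labial], [+voice]: /v/ (voiced labiodental fricative), /b/ (voiced bilabial stop) satisfy every feature; every other segment in the inventory fails at least one.

v, b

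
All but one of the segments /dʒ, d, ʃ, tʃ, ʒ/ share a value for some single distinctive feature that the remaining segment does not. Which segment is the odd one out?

The remaining segments after removing /d/ share [−anterior]; /d/ (voiced alveolar stop) is [+anterior]. For every other candidate removal, the leftover set fails to share any single feature value that the removed segment lacks.

d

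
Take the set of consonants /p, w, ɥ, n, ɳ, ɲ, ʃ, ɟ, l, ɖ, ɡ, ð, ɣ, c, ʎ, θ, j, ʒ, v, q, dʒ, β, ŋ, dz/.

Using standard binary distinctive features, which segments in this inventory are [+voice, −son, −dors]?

Eliminate segments failing any feature: /p, ʃ, c, θ, q/ are [−voice]; /w, ɥ, n, ɳ, ɲ, l, ʎ, j, ŋ/ are [+sonorant]; /ɟ, ɡ, ɣ/ are [+dorsal]. The remaining /ɖ, ð, ʒ, v, dʒ, β, dz/ satisfy [+voice], [−sonorant], [−dorsal].

ɖ, ð, ʒ, v, dʒ, β, dz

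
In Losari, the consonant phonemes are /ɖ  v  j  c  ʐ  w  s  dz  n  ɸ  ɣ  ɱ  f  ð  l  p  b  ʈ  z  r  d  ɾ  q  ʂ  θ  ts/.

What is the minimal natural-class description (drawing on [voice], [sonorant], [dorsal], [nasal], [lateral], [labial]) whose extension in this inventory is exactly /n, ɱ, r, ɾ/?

[+sonorant, −lateral, −dorsal]

/n, ɱ, r, ɾ/ are all [+sonorant], [−lateral], [−dorsal], and no other segment in the inventory matches all three values. Dropping any one of them over-generates: [−lateral, −dorsal] alone would also admit /ɖ, v, ʐ, s, …/; [+sonorant, −dorsal] alone would also admit /l/; [+sonorant, −lateral] alone would also admit /j, w/. No other combination of two listed features picks out exactly this set either, so fewer than three features will not do.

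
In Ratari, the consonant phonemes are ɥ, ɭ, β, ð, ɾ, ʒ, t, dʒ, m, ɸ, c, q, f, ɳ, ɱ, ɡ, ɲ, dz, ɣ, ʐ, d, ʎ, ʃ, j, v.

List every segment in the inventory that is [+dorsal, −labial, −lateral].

Eliminate segments failing any feature: /ɥ/ is [+labial]; /ɭ, β, ð, ɾ, ʒ, t, dʒ, m, ɸ, f, ɳ, ɱ, dz, ʐ, d, ʃ, v/ are [−dorsal]; /ʎ/ is [+lateral]. The remaining /c, q, ɡ, ɲ, ɣ, j/ satisfy [+dorsal], [−labial], [−lateral].

c, q, ɡ, ɲ, ɣ, j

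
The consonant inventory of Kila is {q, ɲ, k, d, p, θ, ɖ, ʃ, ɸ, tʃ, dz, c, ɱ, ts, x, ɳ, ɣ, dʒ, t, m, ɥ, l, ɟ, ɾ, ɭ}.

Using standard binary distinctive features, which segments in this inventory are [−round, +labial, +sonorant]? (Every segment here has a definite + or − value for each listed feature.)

ɱ, m

Checking each segment against [−round], [+labial], [+sonorant]: /ɱ/ (labiodental nasal), /m/ (bilabial nasal) satisfy every feature; every other segment in the inventory fails at least one.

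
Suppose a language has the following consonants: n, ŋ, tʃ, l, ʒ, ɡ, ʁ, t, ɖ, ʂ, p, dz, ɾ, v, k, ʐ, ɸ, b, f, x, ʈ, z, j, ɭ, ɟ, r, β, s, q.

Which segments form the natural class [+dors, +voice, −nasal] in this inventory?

ɡ, ʁ, j, ɟ

Eliminate segments failing any feature: /n, tʃ, l, ʒ, t, ɖ, ʂ, p, dz, ɾ, v, ʐ, ɸ, b, f, ʈ, z, ɭ, r, β, s/ are [−dorsal]; /ŋ/ is [+nasal]; /k, x, q/ are [−voice]. The remaining /ɡ, ʁ, j, ɟ/ satisfy [+dorsal], [+voice], [−nasal].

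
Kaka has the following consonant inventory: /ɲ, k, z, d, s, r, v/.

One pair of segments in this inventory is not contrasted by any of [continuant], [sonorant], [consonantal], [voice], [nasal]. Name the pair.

v, z

On the given features, /v/ and /z/ have an identical profile: [+continuant], [−sonorant], [+consonantal], [+voice], [−nasal]. No other two segments in the inventory coincide on all 5 features. (They do differ in [labial] and [coronal], which are not among the given features.)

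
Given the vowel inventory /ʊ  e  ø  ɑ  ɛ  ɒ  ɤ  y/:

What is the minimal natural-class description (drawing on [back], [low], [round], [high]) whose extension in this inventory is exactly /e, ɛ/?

[−back, −round]

The class [−back], [−round] has exactly /e, ɛ/ as its extension in this inventory. No smaller conjunction from the listed features achieves this: [−round] alone would also admit /ɑ, ɤ/; [−back] alone would also admit /ø, y/; and checking the remaining single features turns up none with this extension.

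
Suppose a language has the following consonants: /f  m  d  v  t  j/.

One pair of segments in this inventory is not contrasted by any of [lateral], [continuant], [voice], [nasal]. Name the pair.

Both /v/ and /j/ are [−lateral], [+continuant], [+voice], [−nasal]. Since the list omits [sonorant], [labial] and [dorsal] — which do distinguish the voiced labiodental fricative from the palatal glide — this pair collapses; all other pairs remain distinct.

v, j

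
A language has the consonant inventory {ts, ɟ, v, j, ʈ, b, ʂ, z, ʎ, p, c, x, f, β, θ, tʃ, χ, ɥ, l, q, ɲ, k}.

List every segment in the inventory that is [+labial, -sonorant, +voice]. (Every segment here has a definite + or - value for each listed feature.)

Eliminate segments failing any feature: /ts, ɟ, j, ʈ, ʂ, z, ʎ, c, x, θ, tʃ, χ, l, q, ɲ, k/ are [-labial]; /p, f/ are [-voice]; /ɥ/ is [+sonorant]. The remaining /v, b, β/ satisfy [+labial], [-sonorant], [+voice].

v, b, β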